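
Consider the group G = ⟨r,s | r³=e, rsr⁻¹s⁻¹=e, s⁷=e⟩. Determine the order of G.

Enumerate words in the generators, reducing via the relations: the distinct elements are
  {e, r, s, rs, r², s², s³, s⁴, s⁵, s⁶, rs², rs³, rs⁴, rs⁵, rs⁶, r²s, r²s², r²s³, r²s⁴, r²s⁵, r²s⁶}.
No further products give new elements, so |G| = 21.

Answer: 21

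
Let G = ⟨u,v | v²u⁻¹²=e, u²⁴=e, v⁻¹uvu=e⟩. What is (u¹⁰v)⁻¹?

The order of (u¹⁰v) is 4 (smallest k with (u¹⁰v)ᵏ = e), so (u¹⁰v)⁻¹ = (u¹⁰v)³ = u¹⁰v⁻¹.
Check: (u¹⁰v) · (u¹⁰v⁻¹) → (u¹⁰v) · u¹⁰ = v;   v · v⁻¹ = e, giving e as required.

Answer: u¹⁰v⁻¹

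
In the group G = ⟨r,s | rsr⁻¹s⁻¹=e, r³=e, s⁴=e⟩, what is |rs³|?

Compute successive powers until reaching e:
  (rs³)¹ = rs³, (rs³)² = r²s², (rs³)³ = s, (rs³)⁴ = r, (rs³)⁵ = r²s³, (rs³)⁶ = s², (rs³)⁷ = rs, (rs³)⁸ = r², (rs³)⁹ = s³, (rs³)¹⁰ = rs², (rs³)¹¹ = r²s, (rs³)¹² = e.
The smallest positive k with (rs³)ᵏ = e is 12.

Answer: 12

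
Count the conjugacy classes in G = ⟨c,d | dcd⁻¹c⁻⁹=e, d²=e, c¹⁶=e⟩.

The conjugacy classes (representative and size) are:
  [e] (size 1), [c⁹] (size 2), [c²] (size 1), [c³] (size 2), [c⁴] (size 1), [c¹³] (size 2), [c⁶] (size 1), [c¹⁵] (size 2), [c⁸] (size 1), [c¹⁰] (size 1), [c¹²] (size 1), [c¹⁴] (size 1), [d] (size 2), [cd] (size 2), [c²d] (size 2), [c¹¹d] (size 2), [c⁴d] (size 2), [c¹³d] (size 2), [c¹⁴d] (size 2), [c¹⁵d] (size 2).
Class equation: 1 + 2 + 1 + 2 + 1 + 2 + 1 + 2 + 1 + 1 + 1 + 1 + 2 + 2 + 2 + 2 + 2 + 2 + 2 + 2 = 32 = |G|. So G has 20 conjugacy classes.

Answer: 20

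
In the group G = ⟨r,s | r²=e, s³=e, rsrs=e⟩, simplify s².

Compute successive powers of s, reducing at each step:
  s²: s · s = s²

Answer: s²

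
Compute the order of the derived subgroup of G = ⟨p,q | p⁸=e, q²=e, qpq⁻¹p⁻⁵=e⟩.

G' = [G, G] is generated by all commutators. The generator-pair commutators are: [p, q] = p⁴.
The subgroup they normally generate is {e, p⁴}, of order 2.
Check: |G/G'| = 16/2 = 8 is the order of the abelianisation.

Answer: 2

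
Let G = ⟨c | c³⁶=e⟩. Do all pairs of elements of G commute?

G has a single generator, so G is cyclic and hence abelian.

Answer: Yes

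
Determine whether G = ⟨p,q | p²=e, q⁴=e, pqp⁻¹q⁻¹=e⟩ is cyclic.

|G| = 8, but the maximum element order in G is 4 < 8. No single element generates all of G, so G is not cyclic.

Answer: No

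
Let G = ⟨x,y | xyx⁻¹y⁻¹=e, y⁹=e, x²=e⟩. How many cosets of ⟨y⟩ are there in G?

First find ord(y) by computing successive powers:
  y¹ = y, y² = y², y³ = y³, y⁴ = y⁴, y⁵ = y⁵, y⁶ = y⁶, y⁷ = y⁷, y⁸ = y⁸, y⁹ = e.
So |⟨y⟩| = ord(y) = 9. With |G| = 18, by Lagrange [G : ⟨y⟩] = 18/9 = 2.

Answer: 2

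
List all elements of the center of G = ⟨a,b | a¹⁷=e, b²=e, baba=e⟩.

An element z ∈ Z(G) iff z commutes with every generator.
For example e is central: e·a = a = a·e; e·b = b = b·e.
Whereas a ∉ Z(G) since a·b = ab ≠ a¹⁶b = b·a.
Checking each of the 34 elements this way gives Z(G) = {e}, of order 1.

Answer: {e}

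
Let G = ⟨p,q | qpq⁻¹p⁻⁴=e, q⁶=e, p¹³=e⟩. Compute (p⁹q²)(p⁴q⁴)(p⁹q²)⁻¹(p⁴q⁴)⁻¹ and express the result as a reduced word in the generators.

[(p⁹q²), (p⁴q⁴)] = (p⁹q²)·(p⁴q⁴)·(p⁹q²)⁻¹·(p⁴q⁴)⁻¹.
  (p⁹q²) · (p⁴q⁴) = p⁸
  (p⁸) · (p¹⁰q⁴) = p⁵q⁴
  (p⁵q⁴) · (pq²) = p

Answer: p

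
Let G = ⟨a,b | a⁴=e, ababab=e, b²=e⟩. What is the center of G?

An element z ∈ Z(G) iff z commutes with every generator.
For example e is central: e·a = a = a·e; e·b = b = b·e.
Whereas a ∉ Z(G) since a·b = ab ≠ ba = b·a.
Checking each of the 24 elements this way gives Z(G) = {e}, of order 1.

Answer: {e}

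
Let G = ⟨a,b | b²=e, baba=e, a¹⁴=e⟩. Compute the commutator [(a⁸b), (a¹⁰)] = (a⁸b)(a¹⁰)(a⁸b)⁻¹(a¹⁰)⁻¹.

[(a⁸b), (a¹⁰)] = (a⁸b)·(a¹⁰)·(a⁸b)⁻¹·(a¹⁰)⁻¹.
  (a⁸b) · (a¹⁰) = a¹²b
  (a¹²b) · (a⁸b) = a⁴
  (a⁴) · (a⁴) = a⁸

Answer: a⁸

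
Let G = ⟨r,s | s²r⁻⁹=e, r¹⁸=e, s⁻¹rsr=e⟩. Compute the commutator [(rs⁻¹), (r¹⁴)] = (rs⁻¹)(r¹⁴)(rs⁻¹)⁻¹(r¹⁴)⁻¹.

[(rs⁻¹), (r¹⁴)] = (rs⁻¹)·(r¹⁴)·(rs⁻¹)⁻¹·(r¹⁴)⁻¹.
  (rs⁻¹) · (r¹⁴) = r⁵s⁻¹
  (r⁵s⁻¹) · (rs) = r⁴
  (r⁴) · (r⁴) = r⁸

Answer: r⁸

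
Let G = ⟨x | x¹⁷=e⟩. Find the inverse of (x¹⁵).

The order of (x¹⁵) is 17 (smallest k with (x¹⁵)ᵏ = e), so (x¹⁵)⁻¹ = (x¹⁵)¹⁶ = x².
Check: (x¹⁵) · (x²) → (x¹⁵) · x² = e, giving e as required.

Answer: x²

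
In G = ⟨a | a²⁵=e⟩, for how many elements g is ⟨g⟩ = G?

G is cyclic of order 25. An element generates G iff its order is 25, and a cyclic group of order 25 has exactly φ(25) = 20 such elements.

Answer: 20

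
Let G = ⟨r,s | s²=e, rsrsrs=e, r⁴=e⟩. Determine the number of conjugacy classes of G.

The conjugacy classes (representative and size) are:
  [e] (size 1), [r³] (size 6), [r²sr²s] (size 3), [rsr³] (size 6), [sr³] (size 8).
Class equation: 1 + 6 + 3 + 6 + 8 = 24 = |G|. So G has 5 conjugacy classes.

Answer: 5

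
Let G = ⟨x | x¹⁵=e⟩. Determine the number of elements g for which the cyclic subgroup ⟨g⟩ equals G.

G is cyclic of order 15. An element generates G iff its order is 15, and a cyclic group of order 15 has exactly φ(15) = 8 such elements.

Answer: 8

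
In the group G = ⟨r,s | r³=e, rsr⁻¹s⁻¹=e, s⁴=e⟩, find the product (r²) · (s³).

Compute (r²) · (s³) by multiplying left to right and reducing via the relations at each step:
  (r²) · s³ = r²s³

Answer: r²s³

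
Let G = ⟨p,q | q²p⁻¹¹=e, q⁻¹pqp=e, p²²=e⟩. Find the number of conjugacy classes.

The conjugacy classes (representative and size) are:
  [e] (size 1), [p²¹] (size 2), [p²] (size 2), [p³] (size 2), [p¹⁸] (size 2), [p¹⁷] (size 2), [p⁶] (size 2), [p⁷] (size 2), [p⁸] (size 2), [p¹³] (size 2), [p¹²] (size 2), [p¹¹] (size 1), [p¹⁰q] (size 11), [p⁷q] (size 11).
Class equation: 1 + 2 + 2 + 2 + 2 + 2 + 2 + 2 + 2 + 2 + 2 + 1 + 11 + 11 = 44 = |G|. So G has 14 conjugacy classes.

Answer: 14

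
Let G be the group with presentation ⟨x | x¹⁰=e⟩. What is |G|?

G is generated by a single element, so G is cyclic. The relator gives x¹⁰ = e and no smaller power is forced to be e, so the 10 powers {e, x, x², x³, x⁴, x⁵, x⁶, x⁷, x⁸, x⁹} are distinct. Hence |G| = 10.

Answer: 10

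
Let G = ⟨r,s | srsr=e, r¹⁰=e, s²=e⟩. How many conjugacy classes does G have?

The conjugacy classes (representative and size) are:
  [e] (size 1), [r] (size 2), [r²] (size 2), [r³] (size 2), [r⁴] (size 2), [r⁵] (size 1), [r²s] (size 5), [r³s] (size 5).
Class equation: 1 + 2 + 2 + 2 + 2 + 1 + 5 + 5 = 20 = |G|. So G has 8 conjugacy classes.

Answer: 8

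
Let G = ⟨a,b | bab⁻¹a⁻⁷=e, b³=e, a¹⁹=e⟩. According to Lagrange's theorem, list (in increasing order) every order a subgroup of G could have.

|G| = 57 = 3 · 19. By Lagrange's theorem the order of any subgroup divides 57; the divisors of 57 are 1, 3, 19, 57.

Answer: 1, 3, 19, 57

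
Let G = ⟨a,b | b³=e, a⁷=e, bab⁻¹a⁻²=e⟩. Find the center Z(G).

An element z ∈ Z(G) iff z commutes with every generator.
For example e is central: e·a = a = a·e; e·b = b = b·e.
Whereas a ∉ Z(G) since a·b = ab ≠ a²b = b·a.
Checking each of the 21 elements this way gives Z(G) = {e}, of order 1.

Answer: {e}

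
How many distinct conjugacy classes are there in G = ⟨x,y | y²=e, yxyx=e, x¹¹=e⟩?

The conjugacy classes (representative and size) are:
  [e] (size 1), [x¹⁰] (size 2), [x²] (size 2), [x³] (size 2), [x⁷] (size 2), [x⁶] (size 2), [x²y] (size 11).
Class equation: 1 + 2 + 2 + 2 + 2 + 2 + 11 = 22 = |G|. So G has 7 conjugacy classes.

Answer: 7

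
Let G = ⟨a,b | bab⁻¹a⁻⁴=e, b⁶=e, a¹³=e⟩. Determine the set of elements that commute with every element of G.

An element z ∈ Z(G) iff z commutes with every generator.
For example e is central: e·a = a = a·e; e·b = b = b·e.
Whereas a ∉ Z(G) since a·b = ab ≠ a⁴b = b·a.
Checking each of the 78 elements this way gives Z(G) = {e}, of order 1.

Answer: {e}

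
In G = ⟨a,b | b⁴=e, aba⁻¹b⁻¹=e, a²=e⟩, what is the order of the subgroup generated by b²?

|⟨b²⟩| equals the order of b². Compute successive powers until reaching e:
  (b²)¹ = b², (b²)² = e.
The smallest positive k with (b²)ᵏ = e is 2, so |⟨b²⟩| = 2.

Answer: 2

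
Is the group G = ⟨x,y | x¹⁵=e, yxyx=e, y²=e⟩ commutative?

x·y = xy but y·x = x¹⁴y, so x·y ≠ y·x and G is not abelian.

Answer: No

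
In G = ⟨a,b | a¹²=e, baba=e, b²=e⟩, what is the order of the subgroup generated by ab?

|⟨ab⟩| equals the order of ab. Compute successive powers until reaching e:
  (ab)¹ = ab, (ab)² = e.
The smallest positive k with (ab)ᵏ = e is 2, so |⟨ab⟩| = 2.

Answer: 2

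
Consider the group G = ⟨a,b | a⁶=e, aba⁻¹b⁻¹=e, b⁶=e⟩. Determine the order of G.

Enumerate words in the generators, reducing via the relations: the distinct elements are
  {a, b, e, ab, a², a³, a⁴, a⁵, b², b³, b⁴, b⁵, ab², ab³, ab⁴, ab⁵, a²b, a³b, a⁴b, a⁵b, a²b², a²b³, a²b⁴, a²b⁵, a³b², a³b³, a³b⁴, a³b⁵, a⁴b², a⁴b³, a⁴b⁴, a⁴b⁵, a⁵b², a⁵b³, a⁵b⁴, a⁵b⁵}.
No further products give new elements, so |G| = 36.

Answer: 36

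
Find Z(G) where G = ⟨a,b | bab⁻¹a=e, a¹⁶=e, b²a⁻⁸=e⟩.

An element z ∈ Z(G) iff z commutes with every generator.
For example a⁸ is central: (a⁸)·a = a⁹ = a·(a⁸); (a⁸)·b = b⁻¹ = b·(a⁸).
Whereas a ∉ Z(G) since a·b = ab ≠ a⁷b⁻¹ = b·a.
Checking each of the 32 elements this way gives Z(G) = {e, a⁸}, of order 2.

Answer: {e, a⁸}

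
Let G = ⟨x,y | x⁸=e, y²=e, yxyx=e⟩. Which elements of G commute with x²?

⟨x²⟩ ⊆ C_G(x²) since powers of x² commute with x²; so |C_G(x²)| ≥ |⟨x²⟩| = 4.
By orbit–stabilizer, |C_G(x²)| = |G| / |conj. class of x²| = 16 / 2 = 8.
The 8 elements commuting with x² are {e, x, x², x³, x⁴, x⁵, x⁶, x⁷}.

Answer: {e, x, x², x³, x⁴, x⁵, x⁶, x⁷}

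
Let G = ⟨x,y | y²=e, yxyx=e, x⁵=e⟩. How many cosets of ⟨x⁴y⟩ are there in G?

First find ord(x⁴y) by computing successive powers:
  (x⁴y)¹ = x⁴y, (x⁴y)² = e.
So |⟨x⁴y⟩| = ord(x⁴y) = 2. With |G| = 10, by Lagrange [G : ⟨x⁴y⟩] = 10/2 = 5.

Answer: 5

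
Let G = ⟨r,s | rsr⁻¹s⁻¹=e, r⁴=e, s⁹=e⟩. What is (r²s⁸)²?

Compute successive powers of (r²s⁸), reducing at each step:
  (r²s⁸)²: (r²s⁸) · r² = s⁸;   (s⁸) · s⁸ = s⁷

Answer: s⁷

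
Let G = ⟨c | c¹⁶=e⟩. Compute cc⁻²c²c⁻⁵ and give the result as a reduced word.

Multiply left to right, reducing at each step:
  c · c⁻² = c¹⁵
  (c¹⁵) · c² = c
  c · c⁻⁵ = c¹²

Answer: c¹²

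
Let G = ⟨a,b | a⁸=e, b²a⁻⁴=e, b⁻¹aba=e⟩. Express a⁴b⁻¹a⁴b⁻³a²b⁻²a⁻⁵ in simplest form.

Multiply left to right, reducing at each step:
  (a⁴) · b⁻¹ = b
  b · a⁴ = b⁻¹
  (b⁻¹) · b⁻³ = e
  e · a² = a²
  (a²) · b⁻² = a⁶
  (a⁶) · a⁻⁵ = a

Answer: a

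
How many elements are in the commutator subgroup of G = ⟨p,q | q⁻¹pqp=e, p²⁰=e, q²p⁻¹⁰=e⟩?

G' = [G, G] is generated by all commutators. The generator-pair commutators are: [p, q] = p².
The subgroup they normally generate is {e, p², p⁴, p⁶, p⁸, p¹⁰, p¹², p¹⁴, p¹⁶, p¹⁸}, of order 10.
Check: |G/G'| = 40/10 = 4 is the order of the abelianisation.

Answer: 10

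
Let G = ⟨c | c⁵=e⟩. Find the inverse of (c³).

The order of (c³) is 5 (smallest k with (c³)ᵏ = e), so (c³)⁻¹ = (c³)⁴ = c².
Check: (c³) · (c²) → (c³) · c² = e, giving e as required.

Answer: c²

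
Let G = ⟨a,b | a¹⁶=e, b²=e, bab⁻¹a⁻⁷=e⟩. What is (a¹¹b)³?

Compute successive powers of (a¹¹b), reducing at each step:
  (a¹¹b)²: (a¹¹b) · a¹¹ = a⁸b;   (a⁸b) · b = a⁸
  (a¹¹b)³: (a⁸) · a¹¹ = a³;   (a³) · b = a³b

Answer: a³b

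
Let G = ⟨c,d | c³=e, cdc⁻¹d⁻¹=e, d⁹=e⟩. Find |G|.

Enumerate words in the generators, reducing via the relations: the distinct elements are
  {c, d, e, cd, c², d², d³, d⁴, d⁵, d⁶, d⁷, d⁸, cd², cd³, cd⁴, cd⁵, cd⁶, cd⁷, cd⁸, c²d, c²d², c²d³, c²d⁴, c²d⁵, c²d⁶, c²d⁷, c²d⁸}.
No further products give new elements, so |G| = 27.

Answer: 27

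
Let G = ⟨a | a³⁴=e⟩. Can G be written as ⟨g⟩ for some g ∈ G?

|G| = 34. The element a has order 34 (its powers give 34 distinct elements), so ⟨a⟩ = G and G is cyclic.

Answer: Yes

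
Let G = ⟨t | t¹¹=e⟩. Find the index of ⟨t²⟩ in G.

First find ord(t²) by computing successive powers:
  (t²)¹ = t², (t²)² = t⁴, (t²)³ = t⁶, (t²)⁴ = t⁸, (t²)⁵ = t¹⁰, (t²)⁶ = t, (t²)⁷ = t³, (t²)⁸ = t⁵, (t²)⁹ = t⁷, (t²)¹⁰ = t⁹, (t²)¹¹ = e.
So |⟨t²⟩| = ord(t²) = 11. With |G| = 11, by Lagrange [G : ⟨t²⟩] = 11/11 = 1.

Answer: 1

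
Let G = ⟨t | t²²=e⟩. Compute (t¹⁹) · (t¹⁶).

Compute (t¹⁹) · (t¹⁶) by multiplying left to right and reducing via the relations at each step:
  (t¹⁹) · t¹⁶ = t¹³

Answer: t¹³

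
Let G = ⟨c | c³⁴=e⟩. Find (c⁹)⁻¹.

The order of (c⁹) is 34 (smallest k with (c⁹)ᵏ = e), so (c⁹)⁻¹ = (c⁹)³³ = c²⁵.
Check: (c⁹) · (c²⁵) → (c⁹) · c²⁵ = e, giving e as required.

Answer: c²⁵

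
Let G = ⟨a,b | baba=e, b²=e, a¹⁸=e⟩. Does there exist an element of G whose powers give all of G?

Every cyclic group is abelian. But a·b = ab while b·a = a¹⁷b, so a·b ≠ b·a and G is not abelian. Hence G is not cyclic.

Answer: No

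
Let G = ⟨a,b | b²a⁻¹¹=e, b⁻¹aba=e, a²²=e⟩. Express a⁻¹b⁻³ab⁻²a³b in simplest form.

Multiply left to right, reducing at each step:
  (a²¹) · b⁻³ = a¹⁰b⁻¹
  (a¹⁰b⁻¹) · a = a⁹b⁻¹
  (a⁹b⁻¹) · b⁻² = a⁹b
  (a⁹b) · a³ = a⁶b
  (a⁶b) · b = a¹⁷

Answer: a¹⁷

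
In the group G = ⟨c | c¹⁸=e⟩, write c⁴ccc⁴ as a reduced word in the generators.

Multiply left to right, reducing at each step:
  (c⁴) · c = c⁵
  (c⁵) · c = c⁶
  (c⁶) · c⁴ = c¹⁰

Answer: c¹⁰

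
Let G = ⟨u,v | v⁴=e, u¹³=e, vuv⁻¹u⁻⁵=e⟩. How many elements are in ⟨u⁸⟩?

|⟨u⁸⟩| equals the order of u⁸. Compute successive powers until reaching e:
  (u⁸)¹ = u⁸, (u⁸)² = u³, (u⁸)³ = u¹¹, (u⁸)⁴ = u⁶, (u⁸)⁵ = u, (u⁸)⁶ = u⁹, (u⁸)⁷ = u⁴, (u⁸)⁸ = u¹², (u⁸)⁹ = u⁷, (u⁸)¹⁰ = u², (u⁸)¹¹ = u¹⁰, (u⁸)¹² = u⁵, (u⁸)¹³ = e.
The smallest positive k with (u⁸)ᵏ = e is 13, so |⟨u⁸⟩| = 13.

Answer: 13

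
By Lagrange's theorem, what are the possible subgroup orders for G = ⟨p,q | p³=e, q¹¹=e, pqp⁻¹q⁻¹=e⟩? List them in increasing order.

|G| = 33 = 3 · 11. By Lagrange's theorem the order of any subgroup divides 33; the divisors of 33 are 1, 3, 11, 33.

Answer: 1, 3, 11, 33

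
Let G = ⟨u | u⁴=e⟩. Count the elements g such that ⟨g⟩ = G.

G is cyclic of order 4. An element generates G iff its order is 4, and a cyclic group of order 4 has exactly φ(4) = 2 such elements.

Answer: 2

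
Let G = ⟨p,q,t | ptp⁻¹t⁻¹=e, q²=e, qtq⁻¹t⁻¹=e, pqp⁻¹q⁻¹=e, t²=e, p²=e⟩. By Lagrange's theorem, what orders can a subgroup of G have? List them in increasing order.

|G| = 8 = 2³. By Lagrange's theorem the order of any subgroup divides 8; the divisors of 8 are 1, 2, 4, 8.

Answer: 1, 2, 4, 8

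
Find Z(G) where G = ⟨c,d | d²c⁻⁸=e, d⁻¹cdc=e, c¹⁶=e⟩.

An element z ∈ Z(G) iff z commutes with every generator.
For example c⁸ is central: (c⁸)·c = c⁹ = c·(c⁸); (c⁸)·d = d⁻¹ = d·(c⁸).
Whereas c ∉ Z(G) since c·d = cd ≠ c⁷d⁻¹ = d·c.
Checking each of the 32 elements this way gives Z(G) = {e, c⁸}, of order 2.

Answer: {e, c⁸}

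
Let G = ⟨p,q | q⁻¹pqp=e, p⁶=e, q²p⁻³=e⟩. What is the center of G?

An element z ∈ Z(G) iff z commutes with every generator.
For example p³ is central: (p³)·p = p⁴ = p·(p³); (p³)·q = q⁻¹ = q·(p³).
Whereas p ∉ Z(G) since p·q = pq ≠ p²q⁻¹ = q·p.
Checking each of the 12 elements this way gives Z(G) = {e, p³}, of order 2.

Answer: {e, p³}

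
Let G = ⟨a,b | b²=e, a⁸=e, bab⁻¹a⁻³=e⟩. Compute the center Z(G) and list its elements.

An element z ∈ Z(G) iff z commutes with every generator.
For example a⁴ is central: (a⁴)·a = a⁵ = a·(a⁴); (a⁴)·b = a⁴b = b·(a⁴).
Whereas a ∉ Z(G) since a·b = ab ≠ a³b = b·a.
Checking each of the 16 elements this way gives Z(G) = {e, a⁴}, of order 2.

Answer: {e, a⁴}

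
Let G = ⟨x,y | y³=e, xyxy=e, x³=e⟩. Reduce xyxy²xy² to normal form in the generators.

Multiply left to right, reducing at each step:
  x · y = xy
  (xy) · x = y²
  (y²) · y² = y
  y · x = x²y²
  (x²y²) · y² = x²y

Answer: x²y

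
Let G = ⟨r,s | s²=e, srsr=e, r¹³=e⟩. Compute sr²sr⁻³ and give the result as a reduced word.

Multiply left to right, reducing at each step:
  s · r² = r¹¹s
  (r¹¹s) · s = r¹¹
  (r¹¹) · r⁻³ = r⁸

Answer: r⁸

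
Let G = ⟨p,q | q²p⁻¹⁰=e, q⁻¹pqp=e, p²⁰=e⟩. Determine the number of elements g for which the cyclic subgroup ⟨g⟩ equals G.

⟨g⟩ = G would require ord(g) = |G| = 40, but the maximum element order in G is 20 < 40. So G is not cyclic and no single element generates it: the count is 0.

Answer: 0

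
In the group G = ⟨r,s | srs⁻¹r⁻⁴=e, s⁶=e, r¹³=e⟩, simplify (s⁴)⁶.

Compute successive powers of (s⁴), reducing at each step:
  (s⁴)²: (s⁴) · s⁴ = s²
  (s⁴)³: (s²) · s⁴ = e
  (s⁴)⁴: e · s⁴ = s⁴
  (s⁴)⁵: (s⁴) · s⁴ = s²
  (s⁴)⁶: (s²) · s⁴ = e

Answer: e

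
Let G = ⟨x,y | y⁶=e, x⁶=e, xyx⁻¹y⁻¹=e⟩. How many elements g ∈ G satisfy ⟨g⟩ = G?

⟨g⟩ = G would require ord(g) = |G| = 36, but the maximum element order in G is 6 < 36. So G is not cyclic and no single element generates it: the count is 0.

Answer: 0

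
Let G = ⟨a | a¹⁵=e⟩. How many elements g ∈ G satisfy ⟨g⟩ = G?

G is cyclic of order 15. An element generates G iff its order is 15, and a cyclic group of order 15 has exactly φ(15) = 8 such elements.

Answer: 8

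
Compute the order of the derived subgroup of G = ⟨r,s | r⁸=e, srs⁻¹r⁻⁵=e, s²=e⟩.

G' = [G, G] is generated by all commutators. The generator-pair commutators are: [r, s] = r⁴.
The subgroup they normally generate is {e, r⁴}, of order 2.
Check: |G/G'| = 16/2 = 8 is the order of the abelianisation.

Answer: 2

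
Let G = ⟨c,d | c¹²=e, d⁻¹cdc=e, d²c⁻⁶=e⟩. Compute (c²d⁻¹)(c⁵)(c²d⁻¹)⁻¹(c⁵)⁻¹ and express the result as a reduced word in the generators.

[(c²d⁻¹), (c⁵)] = (c²d⁻¹)·(c⁵)·(c²d⁻¹)⁻¹·(c⁵)⁻¹.
  (c²d⁻¹) · (c⁵) = c³d
  (c³d) · (c²d) = c⁷
  (c⁷) · (c⁷) = c²

Answer: c²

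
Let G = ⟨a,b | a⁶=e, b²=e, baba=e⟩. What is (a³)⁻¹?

The order of (a³) is 2 (smallest k with (a³)ᵏ = e), so (a³)⁻¹ = (a³)¹ = a³.
Check: (a³) · (a³) → (a³) · a³ = e, giving e as required.

Answer: a³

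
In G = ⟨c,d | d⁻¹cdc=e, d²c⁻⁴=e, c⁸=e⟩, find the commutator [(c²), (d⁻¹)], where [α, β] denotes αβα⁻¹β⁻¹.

[(c²), (d⁻¹)] = (c²)·(d⁻¹)·(c²)⁻¹·(d⁻¹)⁻¹.
  (c²) · (d⁻¹) = c²d⁻¹
  (c²d⁻¹) · (c⁶) = d
  d · d = c⁴

Answer: c⁴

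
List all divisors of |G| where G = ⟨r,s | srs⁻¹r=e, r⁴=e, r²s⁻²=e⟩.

|G| = 8 = 2³. By Lagrange's theorem the order of any subgroup divides 8; the divisors of 8 are 1, 2, 4, 8.

Answer: 1, 2, 4, 8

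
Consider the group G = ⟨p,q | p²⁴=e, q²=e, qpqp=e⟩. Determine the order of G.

Enumerate words in the generators, reducing via the relations: the distinct elements are
  {e, p, q, pq, p², p³, p⁴, p⁵, p⁶, p⁷, p⁸, p⁹, p²q, p²², p²³, p²¹, p²⁰, p³q, p¹², p¹³, p¹¹, p¹⁰, p¹⁴, p¹⁵, p¹⁶, p¹⁷, p¹⁸, p¹⁹, p⁴q, p⁵q, p⁶q, p⁷q, p⁸q, p⁹q, p²²q, p²³q, p²¹q, p²⁰q, p¹²q, p¹³q, p¹¹q, p¹⁰q, p¹⁴q, p¹⁵q, p¹⁶q, p¹⁷q, p¹⁸q, p¹⁹q}.
No further products give new elements, so |G| = 48.

Answer: 48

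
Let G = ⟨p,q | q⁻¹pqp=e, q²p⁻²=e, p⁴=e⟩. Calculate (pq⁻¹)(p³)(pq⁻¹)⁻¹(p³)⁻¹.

[(pq⁻¹), (p³)] = (pq⁻¹)·(p³)·(pq⁻¹)⁻¹·(p³)⁻¹.
  (pq⁻¹) · (p³) = q
  q · (pq) = p
  p · p = p²

Answer: p²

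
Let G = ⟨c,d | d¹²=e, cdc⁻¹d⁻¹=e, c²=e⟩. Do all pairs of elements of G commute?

Each pair of generators commutes: c·d = cd = d·c. Since the generators pairwise commute, every element of G commutes with every other, so G is abelian.

Answer: Yes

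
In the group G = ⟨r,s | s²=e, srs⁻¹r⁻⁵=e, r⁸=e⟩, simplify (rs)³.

Compute successive powers of (rs), reducing at each step:
  (rs)²: (rs) · r = r⁶s;   (r⁶s) · s = r⁶
  (rs)³: (r⁶) · r = r⁷;   (r⁷) · s = r⁷s

Answer: r⁷s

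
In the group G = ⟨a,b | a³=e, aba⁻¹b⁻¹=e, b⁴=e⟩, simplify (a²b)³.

Compute successive powers of (a²b), reducing at each step:
  (a²b)²: (a²b) · a² = ab;   (ab) · b = ab²
  (a²b)³: (ab²) · a² = b²;   (b²) · b = b³

Answer: b³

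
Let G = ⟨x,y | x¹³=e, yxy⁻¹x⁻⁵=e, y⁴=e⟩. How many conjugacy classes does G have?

The conjugacy classes (representative and size) are:
  [e] (size 1), [x] (size 4), [x²] (size 4), [x⁹] (size 4), [x¹²y] (size 13), [x⁴y²] (size 13), [x¹²y³] (size 13).
Class equation: 1 + 4 + 4 + 4 + 13 + 13 + 13 = 52 = |G|. So G has 7 conjugacy classes.

Answer: 7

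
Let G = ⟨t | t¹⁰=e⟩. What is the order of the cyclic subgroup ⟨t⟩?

|⟨t⟩| equals the order of t. Compute successive powers until reaching e:
  t¹ = t, t² = t², t³ = t³, t⁴ = t⁴, t⁵ = t⁵, t⁶ = t⁶, t⁷ = t⁷, t⁸ = t⁸, t⁹ = t⁹, t¹⁰ = e.
The smallest positive k with tᵏ = e is 10, so |⟨t⟩| = 10.

Answer: 10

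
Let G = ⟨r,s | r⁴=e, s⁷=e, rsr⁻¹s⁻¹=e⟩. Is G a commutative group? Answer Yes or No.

Each pair of generators commutes: r·s = rs = s·r. Since the generators pairwise commute, every element of G commutes with every other, so G is abelian.

Answer: Yes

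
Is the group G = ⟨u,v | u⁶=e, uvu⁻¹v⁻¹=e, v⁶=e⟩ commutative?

Each pair of generators commutes: u·v = uv = v·u. Since the generators pairwise commute, every element of G commutes with every other, so G is abelian.

Answer: Yes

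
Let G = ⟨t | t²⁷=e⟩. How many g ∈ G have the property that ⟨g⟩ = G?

G is cyclic of order 27. An element generates G iff its order is 27, and a cyclic group of order 27 has exactly φ(27) = 18 such elements.

Answer: 18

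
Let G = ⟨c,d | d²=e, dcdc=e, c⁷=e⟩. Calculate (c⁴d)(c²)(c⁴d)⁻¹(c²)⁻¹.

[(c⁴d), (c²)] = (c⁴d)·(c²)·(c⁴d)⁻¹·(c²)⁻¹.
  (c⁴d) · (c²) = c²d
  (c²d) · (c⁴d) = c⁵
  (c⁵) · (c⁵) = c³

Answer: c³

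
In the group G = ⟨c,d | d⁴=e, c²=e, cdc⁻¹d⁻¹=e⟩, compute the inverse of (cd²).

The order of (cd²) is 2 (smallest k with (cd²)ᵏ = e), so (cd²)⁻¹ = (cd²)¹ = cd².
Check: (cd²) · (cd²) → (cd²) · c = d²;   (d²) · d² = e, giving e as required.

Answer: cd²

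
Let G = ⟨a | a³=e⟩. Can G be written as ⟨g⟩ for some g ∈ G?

|G| = 3. The element a has order 3 (its powers give 3 distinct elements), so ⟨a⟩ = G and G is cyclic.

Answer: Yes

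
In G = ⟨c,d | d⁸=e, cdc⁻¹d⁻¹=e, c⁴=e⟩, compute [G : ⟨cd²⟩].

First find ord(cd²) by computing successive powers:
  (cd²)¹ = cd², (cd²)² = c²d⁴, (cd²)³ = c³d⁶, (cd²)⁴ = e.
So |⟨cd²⟩| = ord(cd²) = 4. With |G| = 32, by Lagrange [G : ⟨cd²⟩] = 32/4 = 8.

Answer: 8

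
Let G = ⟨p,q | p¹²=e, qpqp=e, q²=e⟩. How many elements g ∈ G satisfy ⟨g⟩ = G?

⟨g⟩ = G would require ord(g) = |G| = 24, but the maximum element order in G is 12 < 24. So G is not cyclic and no single element generates it: the count is 0.

Answer: 0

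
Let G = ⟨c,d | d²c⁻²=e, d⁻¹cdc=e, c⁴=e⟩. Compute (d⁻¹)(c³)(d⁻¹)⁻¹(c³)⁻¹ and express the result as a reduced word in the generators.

[(d⁻¹), (c³)] = (d⁻¹)·(c³)·(d⁻¹)⁻¹·(c³)⁻¹.
  (d⁻¹) · (c³) = cd⁻¹
  (cd⁻¹) · d = c
  c · c = c²

Answer: c²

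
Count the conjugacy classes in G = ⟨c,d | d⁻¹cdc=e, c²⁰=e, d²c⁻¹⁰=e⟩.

The conjugacy classes (representative and size) are:
  [e] (size 1), [c] (size 2), [c²] (size 2), [c³] (size 2), [c⁴] (size 2), [c⁵] (size 2), [c¹⁴] (size 2), [c⁷] (size 2), [c⁸] (size 2), [c¹¹] (size 2), [c¹⁰] (size 1), [c²d⁻¹] (size 10), [c⁹d] (size 10).
Class equation: 1 + 2 + 2 + 2 + 2 + 2 + 2 + 2 + 2 + 2 + 1 + 10 + 10 = 40 = |G|. So G has 13 conjugacy classes.

Answer: 13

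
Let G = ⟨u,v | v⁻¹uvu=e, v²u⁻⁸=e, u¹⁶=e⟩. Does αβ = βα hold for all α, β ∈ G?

u·v = uv but v·u = u⁷v⁻¹, so u·v ≠ v·u and G is not abelian.

Answer: No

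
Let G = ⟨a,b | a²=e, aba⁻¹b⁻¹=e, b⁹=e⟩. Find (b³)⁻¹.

The order of (b³) is 3 (smallest k with (b³)ᵏ = e), so (b³)⁻¹ = (b³)² = b⁶.
Check: (b³) · (b⁶) → (b³) · b⁶ = e, giving e as required.

Answer: b⁶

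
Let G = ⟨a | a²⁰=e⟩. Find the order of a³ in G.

Compute successive powers until reaching e:
  (a³)¹ = a³, (a³)² = a⁶, (a³)³ = a⁹, (a³)⁴ = a¹², (a³)⁵ = a¹⁵, (a³)⁶ = a¹⁸, (a³)⁷ = a, (a³)⁸ = a⁴, (a³)⁹ = a⁷, (a³)¹⁰ = a¹⁰, (a³)¹¹ = a¹³, (a³)¹² = a¹⁶, (a³)¹³ = a¹⁹, (a³)¹⁴ = a², (a³)¹⁵ = a⁵, (a³)¹⁶ = a⁸, (a³)¹⁷ = a¹¹, (a³)¹⁸ = a¹⁴, (a³)¹⁹ = a¹⁷, (a³)²⁰ = e.
The smallest positive k with (a³)ᵏ = e is 20.

Answer: 20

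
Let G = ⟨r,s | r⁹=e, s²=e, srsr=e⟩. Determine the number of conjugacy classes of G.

The conjugacy classes (representative and size) are:
  [e] (size 1), [r⁸] (size 2), [r⁷] (size 2), [r⁶] (size 2), [r⁵] (size 2), [r⁴s] (size 9).
Class equation: 1 + 2 + 2 + 2 + 2 + 9 = 18 = |G|. So G has 6 conjugacy classes.

Answer: 6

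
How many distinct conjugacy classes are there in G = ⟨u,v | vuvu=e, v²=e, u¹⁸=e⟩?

The conjugacy classes (representative and size) are:
  [e] (size 1), [u] (size 2), [u²] (size 2), [u³] (size 2), [u¹⁴] (size 2), [u⁵] (size 2), [u¹²] (size 2), [u⁷] (size 2), [u¹⁰] (size 2), [u⁹] (size 1), [u¹⁰v] (size 9), [uv] (size 9).
Class equation: 1 + 2 + 2 + 2 + 2 + 2 + 2 + 2 + 2 + 1 + 9 + 9 = 36 = |G|. So G has 12 conjugacy classes.

Answer: 12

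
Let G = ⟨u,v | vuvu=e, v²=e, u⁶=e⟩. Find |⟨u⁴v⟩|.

|⟨u⁴v⟩| equals the order of u⁴v. Compute successive powers until reaching e:
  (u⁴v)¹ = u⁴v, (u⁴v)² = e.
The smallest positive k with (u⁴v)ᵏ = e is 2, so |⟨u⁴v⟩| = 2.

Answer: 2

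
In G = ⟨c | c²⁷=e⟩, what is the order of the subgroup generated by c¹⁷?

|⟨c¹⁷⟩| equals the order of c¹⁷. Compute successive powers until reaching e:
  (c¹⁷)¹ = c¹⁷, (c¹⁷)² = c⁷, (c¹⁷)³ = c²⁴, (c¹⁷)⁴ = c¹⁴, (c¹⁷)⁵ = c⁴, (c¹⁷)⁶ = c²¹, (c¹⁷)⁷ = c¹¹, (c¹⁷)⁸ = c, (c¹⁷)⁹ = c¹⁸, (c¹⁷)¹⁰ = c⁸, (c¹⁷)¹¹ = c²⁵, (c¹⁷)¹² = c¹⁵, (c¹⁷)¹³ = c⁵, (c¹⁷)¹⁴ = c²², (c¹⁷)¹⁵ = c¹², (c¹⁷)¹⁶ = c², (c¹⁷)¹⁷ = c¹⁹, (c¹⁷)¹⁸ = c⁹, (c¹⁷)¹⁹ = c²⁶, (c¹⁷)²⁰ = c¹⁶, (c¹⁷)²¹ = c⁶, (c¹⁷)²² = c²³, (c¹⁷)²³ = c¹³, (c¹⁷)²⁴ = c³, (c¹⁷)²⁵ = c²⁰, (c¹⁷)²⁶ = c¹⁰, (c¹⁷)²⁷ = e.
The smallest positive k with (c¹⁷)ᵏ = e is 27, so |⟨c¹⁷⟩| = 27.

Answer: 27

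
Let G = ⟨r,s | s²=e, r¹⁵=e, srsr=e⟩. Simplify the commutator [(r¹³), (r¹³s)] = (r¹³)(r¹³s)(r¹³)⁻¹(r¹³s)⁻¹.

[(r¹³), (r¹³s)] = (r¹³)·(r¹³s)·(r¹³)⁻¹·(r¹³s)⁻¹.
  (r¹³) · (r¹³s) = r¹¹s
  (r¹¹s) · (r²) = r⁹s
  (r⁹s) · (r¹³s) = r¹¹

Answer: r¹¹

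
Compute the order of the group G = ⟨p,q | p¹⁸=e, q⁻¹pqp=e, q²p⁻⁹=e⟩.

Enumerate words in the generators, reducing via the relations: the distinct elements are
  {e, p, q, pq, p², p³, p⁴, p⁵, p⁶, p⁷, p⁸, p⁹, p²q, p³q, p¹², p¹³, p¹¹, p¹⁰, p¹⁴, p¹⁵, p¹⁶, p¹⁷, p⁴q, p⁵q, p⁶q, p⁷q, p⁸q, q⁻¹, pq⁻¹, p²q⁻¹, p³q⁻¹, p⁴q⁻¹, p⁵q⁻¹, p⁶q⁻¹, p⁷q⁻¹, p⁸q⁻¹}.
No further products give new elements, so |G| = 36.

Answer: 36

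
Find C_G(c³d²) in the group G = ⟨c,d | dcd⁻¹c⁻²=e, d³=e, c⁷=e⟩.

⟨c³d²⟩ ⊆ C_G(c³d²) since powers of c³d² commute with c³d²; so |C_G(c³d²)| ≥ |⟨c³d²⟩| = 3.
By orbit–stabilizer, |C_G(c³d²)| = |G| / |conj. class of c³d²| = 21 / 7 = 3.
The 3 elements commuting with c³d² are {e, cd, c³d²}.

Answer: {e, cd, c³d²}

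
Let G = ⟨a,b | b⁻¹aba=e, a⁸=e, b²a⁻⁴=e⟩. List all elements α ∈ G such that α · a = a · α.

⟨a⟩ ⊆ C_G(a) since powers of a commute with a; so |C_G(a)| ≥ |⟨a⟩| = 8.
By orbit–stabilizer, |C_G(a)| = |G| / |conj. class of a| = 16 / 2 = 8.
The 8 elements commuting with a are {e, a, a², a³, a⁴, a⁵, a⁶, a⁷}.

Answer: {e, a, a², a³, a⁴, a⁵, a⁶, a⁷}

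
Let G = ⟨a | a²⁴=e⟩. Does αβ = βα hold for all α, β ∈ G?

G has a single generator, so G is cyclic and hence abelian.

Answer: Yes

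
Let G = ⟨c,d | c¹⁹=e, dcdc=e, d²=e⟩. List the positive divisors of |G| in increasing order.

|G| = 38 = 2 · 19. By Lagrange's theorem the order of any subgroup divides 38; the divisors of 38 are 1, 2, 19, 38.

Answer: 1, 2, 19, 38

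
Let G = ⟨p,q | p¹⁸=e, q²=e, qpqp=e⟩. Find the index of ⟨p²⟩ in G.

First find ord(p²) by computing successive powers:
  (p²)¹ = p², (p²)² = p⁴, (p²)³ = p⁶, (p²)⁴ = p⁸, (p²)⁵ = p¹⁰, (p²)⁶ = p¹², (p²)⁷ = p¹⁴, (p²)⁸ = p¹⁶, (p²)⁹ = e.
So |⟨p²⟩| = ord(p²) = 9. With |G| = 36, by Lagrange [G : ⟨p²⟩] = 36/9 = 4.

Answer: 4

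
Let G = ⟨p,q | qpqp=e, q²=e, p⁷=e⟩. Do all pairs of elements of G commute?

p·q = pq but q·p = p⁶q, so p·q ≠ q·p and G is not abelian.

Answer: No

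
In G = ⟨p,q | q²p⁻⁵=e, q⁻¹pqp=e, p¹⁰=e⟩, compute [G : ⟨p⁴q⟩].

First find ord(p⁴q) by computing successive powers:
  (p⁴q)¹ = p⁴q, (p⁴q)² = p⁵, (p⁴q)³ = p⁴q⁻¹, (p⁴q)⁴ = e.
So |⟨p⁴q⟩| = ord(p⁴q) = 4. With |G| = 20, by Lagrange [G : ⟨p⁴q⟩] = 20/4 = 5.

Answer: 5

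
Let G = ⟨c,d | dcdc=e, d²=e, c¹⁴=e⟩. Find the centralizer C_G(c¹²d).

⟨c¹²d⟩ ⊆ C_G(c¹²d) since powers of c¹²d commute with c¹²d; so |C_G(c¹²d)| ≥ |⟨c¹²d⟩| = 2.
By orbit–stabilizer, |C_G(c¹²d)| = |G| / |conj. class of c¹²d| = 28 / 7 = 4.
The 4 elements commuting with c¹²d are {e, c⁷, c⁵d, c¹²d}.

Answer: {e, c⁷, c⁵d, c¹²d}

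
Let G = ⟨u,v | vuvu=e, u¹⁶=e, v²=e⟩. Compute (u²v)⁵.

Compute successive powers of (u²v), reducing at each step:
  (u²v)²: (u²v) · u² = v;   v · v = e
  (u²v)³: e · u² = u²;   (u²) · v = u²v
  (u²v)⁴: (u²v) · u² = v;   v · v = e
  (u²v)⁵: e · u² = u²;   (u²) · v = u²v

Answer: u²v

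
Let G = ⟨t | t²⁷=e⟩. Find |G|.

G is generated by a single element, so G is cyclic. The relator gives t²⁷ = e and no smaller power is forced to be e, so the 27 powers {e, t, t², t³, t⁴, t⁵, t⁶, t⁷, t⁸, t⁹, t²², t²³, t²¹, t²⁰, t²⁴, t²⁵, t²⁶, t¹², t¹³, t¹¹, t¹⁰, t¹⁴, t¹⁵, t¹⁶, t¹⁷, t¹⁸, t¹⁹} are distinct. Hence |G| = 27.

Answer: 27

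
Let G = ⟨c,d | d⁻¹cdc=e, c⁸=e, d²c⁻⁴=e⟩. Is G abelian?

c·d = cd but d·c = c³d⁻¹, so c·d ≠ d·c and G is not abelian.

Answer: No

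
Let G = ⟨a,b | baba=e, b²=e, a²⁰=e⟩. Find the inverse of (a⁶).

The order of (a⁶) is 10 (smallest k with (a⁶)ᵏ = e), so (a⁶)⁻¹ = (a⁶)⁹ = a¹⁴.
Check: (a⁶) · (a¹⁴) → (a⁶) · a¹⁴ = e, giving e as required.

Answer: a¹⁴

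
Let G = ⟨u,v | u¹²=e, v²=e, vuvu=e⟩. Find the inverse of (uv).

The order of (uv) is 2 (smallest k with (uv)ᵏ = e), so (uv)⁻¹ = (uv)¹ = uv.
Check: (uv) · (uv) → (uv) · u = v;   v · v = e, giving e as required.

Answer: uv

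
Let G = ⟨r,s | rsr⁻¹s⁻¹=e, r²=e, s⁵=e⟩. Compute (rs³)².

Compute successive powers of (rs³), reducing at each step:
  (rs³)²: (rs³) · r = s³;   (s³) · s³ = s

Answer: s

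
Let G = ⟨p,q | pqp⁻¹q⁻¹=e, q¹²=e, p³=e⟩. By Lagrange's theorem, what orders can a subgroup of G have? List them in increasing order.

|G| = 36 = 2² · 3². By Lagrange's theorem the order of any subgroup divides 36; the divisors of 36 are 1, 2, 3, 4, 6, 9, 12, 18, 36.

Answer: 1, 2, 3, 4, 6, 9, 12, 18, 36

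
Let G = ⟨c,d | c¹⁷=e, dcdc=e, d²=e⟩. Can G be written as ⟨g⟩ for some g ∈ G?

Every cyclic group is abelian. But c·d = cd while d·c = c¹⁶d, so c·d ≠ d·c and G is not abelian. Hence G is not cyclic.

Answer: No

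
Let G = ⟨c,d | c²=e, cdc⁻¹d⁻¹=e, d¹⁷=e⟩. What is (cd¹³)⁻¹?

The order of (cd¹³) is 34 (smallest k with (cd¹³)ᵏ = e), so (cd¹³)⁻¹ = (cd¹³)³³ = cd⁴.
Check: (cd¹³) · (cd⁴) → (cd¹³) · c = d¹³;   (d¹³) · d⁴ = e, giving e as required.

Answer: cd⁴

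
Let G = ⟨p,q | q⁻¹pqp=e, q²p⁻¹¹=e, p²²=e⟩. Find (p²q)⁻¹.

The order of (p²q) is 4 (smallest k with (p²q)ᵏ = e), so (p²q)⁻¹ = (p²q)³ = p²q⁻¹.
Check: (p²q) · (p²q⁻¹) → (p²q) · p² = q;   q · q⁻¹ = e, giving e as required.

Answer: p²q⁻¹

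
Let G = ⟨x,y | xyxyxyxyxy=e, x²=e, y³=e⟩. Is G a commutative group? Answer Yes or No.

x·y = xy but y·x = yx, so x·y ≠ y·x and G is not abelian.

Answer: No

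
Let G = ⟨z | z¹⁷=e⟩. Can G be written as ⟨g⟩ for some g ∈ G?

|G| = 17. The element z has order 17 (its powers give 17 distinct elements), so ⟨z⟩ = G and G is cyclic.

Answer: Yes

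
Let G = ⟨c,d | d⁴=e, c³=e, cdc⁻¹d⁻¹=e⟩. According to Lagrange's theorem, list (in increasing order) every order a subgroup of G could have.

|G| = 12 = 2² · 3. By Lagrange's theorem the order of any subgroup divides 12; the divisors of 12 are 1, 2, 3, 4, 6, 12.

Answer: 1, 2, 3, 4, 6, 12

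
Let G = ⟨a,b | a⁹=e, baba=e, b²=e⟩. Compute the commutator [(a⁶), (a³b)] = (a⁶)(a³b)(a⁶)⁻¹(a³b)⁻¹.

[(a⁶), (a³b)] = (a⁶)·(a³b)·(a⁶)⁻¹·(a³b)⁻¹.
  (a⁶) · (a³b) = b
  b · (a³) = a⁶b
  (a⁶b) · (a³b) = a³

Answer: a³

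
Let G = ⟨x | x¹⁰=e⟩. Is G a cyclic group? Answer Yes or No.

|G| = 10. The element x has order 10 (its powers give 10 distinct elements), so ⟨x⟩ = G and G is cyclic.

Answer: Yes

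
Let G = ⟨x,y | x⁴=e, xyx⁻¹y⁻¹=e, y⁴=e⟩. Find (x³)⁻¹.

The order of (x³) is 4 (smallest k with (x³)ᵏ = e), so (x³)⁻¹ = (x³)³ = x.
Check: (x³) · x → (x³) · x = e, giving e as required.

Answer: x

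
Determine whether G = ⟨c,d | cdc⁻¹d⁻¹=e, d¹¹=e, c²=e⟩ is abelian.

Each pair of generators commutes: c·d = cd = d·c. Since the generators pairwise commute, every element of G commutes with every other, so G is abelian.

Answer: Yes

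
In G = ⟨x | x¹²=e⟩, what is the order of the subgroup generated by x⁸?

|⟨x⁸⟩| equals the order of x⁸. Compute successive powers until reaching e:
  (x⁸)¹ = x⁸, (x⁸)² = x⁴, (x⁸)³ = e.
The smallest positive k with (x⁸)ᵏ = e is 3, so |⟨x⁸⟩| = 3.

Answer: 3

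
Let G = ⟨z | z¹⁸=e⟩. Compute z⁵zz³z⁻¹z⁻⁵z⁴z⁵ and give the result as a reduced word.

Multiply left to right, reducing at each step:
  (z⁵) · z = z⁶
  (z⁶) · z³ = z⁹
  (z⁹) · z⁻¹ = z⁸
  (z⁸) · z⁻⁵ = z³
  (z³) · z⁴ = z⁷
  (z⁷) · z⁵ = z¹²

Answer: z¹²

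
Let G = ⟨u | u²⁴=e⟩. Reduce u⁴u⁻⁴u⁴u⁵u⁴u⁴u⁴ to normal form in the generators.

Multiply left to right, reducing at each step:
  (u⁴) · u⁻⁴ = e
  e · u⁴ = u⁴
  (u⁴) · u⁵ = u⁹
  (u⁹) · u⁴ = u¹³
  (u¹³) · u⁴ = u¹⁷
  (u¹⁷) · u⁴ = u²¹

Answer: u²¹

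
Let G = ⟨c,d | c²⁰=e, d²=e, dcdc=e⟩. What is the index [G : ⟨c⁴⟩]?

First find ord(c⁴) by computing successive powers:
  (c⁴)¹ = c⁴, (c⁴)² = c⁸, (c⁴)³ = c¹², (c⁴)⁴ = c¹⁶, (c⁴)⁵ = e.
So |⟨c⁴⟩| = ord(c⁴) = 5. With |G| = 40, by Lagrange [G : ⟨c⁴⟩] = 40/5 = 8.

Answer: 8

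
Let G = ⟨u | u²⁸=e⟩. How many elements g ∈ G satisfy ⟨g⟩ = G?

G is cyclic of order 28. An element generates G iff its order is 28, and a cyclic group of order 28 has exactly φ(28) = 12 such elements.

Answer: 12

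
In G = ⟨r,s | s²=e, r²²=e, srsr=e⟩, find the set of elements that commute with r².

⟨r²⟩ ⊆ C_G(r²) since powers of r² commute with r²; so |C_G(r²)| ≥ |⟨r²⟩| = 11.
By orbit–stabilizer, |C_G(r²)| = |G| / |conj. class of r²| = 44 / 2 = 22.
The 22 elements commuting with r² are {e, r, r², r³, r⁴, r⁵, r⁶, r⁷, r⁸, r⁹, r¹⁰, r¹¹, r¹², r¹³, r¹⁴, r¹⁵, r¹⁶, r¹⁷, r¹⁸, r¹⁹, r²⁰, r²¹}.

Answer: {e, r, r², r³, r⁴, r⁵, r⁶, r⁷, r⁸, r⁹, r¹⁰, r¹¹, r¹², r¹³, r¹⁴, r¹⁵, r¹⁶, r¹⁷, r¹⁸, r¹⁹, r²⁰, r²¹}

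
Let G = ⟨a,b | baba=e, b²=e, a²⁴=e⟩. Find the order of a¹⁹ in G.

Compute successive powers until reaching e:
  (a¹⁹)¹ = a¹⁹, (a¹⁹)² = a¹⁴, (a¹⁹)³ = a⁹, (a¹⁹)⁴ = a⁴, (a¹⁹)⁵ = a²³, (a¹⁹)⁶ = a¹⁸, (a¹⁹)⁷ = a¹³, (a¹⁹)⁸ = a⁸, (a¹⁹)⁹ = a³, (a¹⁹)¹⁰ = a²², (a¹⁹)¹¹ = a¹⁷, (a¹⁹)¹² = a¹², (a¹⁹)¹³ = a⁷, (a¹⁹)¹⁴ = a², (a¹⁹)¹⁵ = a²¹, (a¹⁹)¹⁶ = a¹⁶, (a¹⁹)¹⁷ = a¹¹, (a¹⁹)¹⁸ = a⁶, (a¹⁹)¹⁹ = a, (a¹⁹)²⁰ = a²⁰, (a¹⁹)²¹ = a¹⁵, (a¹⁹)²² = a¹⁰, (a¹⁹)²³ = a⁵, (a¹⁹)²⁴ = e.
The smallest positive k with (a¹⁹)ᵏ = e is 24.

Answer: 24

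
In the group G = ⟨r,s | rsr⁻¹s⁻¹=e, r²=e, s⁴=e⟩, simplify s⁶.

Compute successive powers of s, reducing at each step:
  s²: s · s = s²
  s³: (s²) · s = s³
  s⁴: (s³) · s = e
  s⁵: e · s = s
  s⁶: s · s = s²

Answer: s²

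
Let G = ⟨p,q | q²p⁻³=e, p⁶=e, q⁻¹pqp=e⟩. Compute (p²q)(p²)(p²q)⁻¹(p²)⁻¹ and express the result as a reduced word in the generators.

[(p²q), (p²)] = (p²q)·(p²)·(p²q)⁻¹·(p²)⁻¹.
  (p²q) · (p²) = q
  q · (p²q⁻¹) = p⁴
  (p⁴) · (p⁴) = p²

Answer: p²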